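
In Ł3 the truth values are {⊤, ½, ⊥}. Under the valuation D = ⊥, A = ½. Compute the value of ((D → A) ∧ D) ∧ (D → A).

D → A = ⊥ → ½ = ⊤  [min(1, 1−0+½)]
(D → A) ∧ D = ⊤ ∧ ⊥ = ⊥
D → A = ⊥ → ½ = ⊤
((D → A) ∧ D) ∧ (D → A) = ⊥ ∧ ⊤ = ⊥

⊥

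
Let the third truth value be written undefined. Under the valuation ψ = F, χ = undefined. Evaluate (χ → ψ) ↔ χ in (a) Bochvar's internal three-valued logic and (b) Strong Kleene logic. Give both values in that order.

undefined; undefined

In Bochvar's internal three-valued logic: χ → ψ = undefined → F = undefined  [any arg is the third value ⇒ result is the third value]
(χ → ψ) ↔ χ = undefined ↔ undefined = undefined
In Strong Kleene logic: χ → ψ = undefined → F = undefined  [¬undefined ∨ F]
(χ → ψ) ↔ χ = undefined ↔ undefined = undefined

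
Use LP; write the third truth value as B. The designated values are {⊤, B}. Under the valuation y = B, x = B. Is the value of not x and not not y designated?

not x = not B = B
not y = not B = B
not not y = not B = B
not x and not not y = B and B = B
B ∈ {⊤, B}.

Yes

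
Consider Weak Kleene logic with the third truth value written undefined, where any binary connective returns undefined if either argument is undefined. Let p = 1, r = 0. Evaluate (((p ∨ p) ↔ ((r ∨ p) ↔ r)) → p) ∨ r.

p ∨ p = 1 ∨ 1 = 1
r ∨ p = 0 ∨ 1 = 1
(r ∨ p) ↔ r = 1 ↔ 0 = 0
(p ∨ p) ↔ ((r ∨ p) ↔ r) = 1 ↔ 0 = 0
((p ∨ p) ↔ ((r ∨ p) ↔ r)) → p = 0 → 1 = 1
(((p ∨ p) ↔ ((r ∨ p) ↔ r)) → p) ∨ r = 1 ∨ 0 = 1

1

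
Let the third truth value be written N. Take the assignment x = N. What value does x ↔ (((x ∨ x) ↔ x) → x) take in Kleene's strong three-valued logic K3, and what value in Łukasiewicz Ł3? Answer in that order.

In Kleene's strong three-valued logic K3: x ∨ x = N ∨ N = N
(x ∨ x) ↔ x = N ↔ N = N
((x ∨ x) ↔ x) → x = N → N = N  [¬N ∨ N]
x ↔ (((x ∨ x) ↔ x) → x) = N ↔ N = N
In Łukasiewicz Ł3: x ∨ x = N ∨ N = N
(x ∨ x) ↔ x = N ↔ N = 1
((x ∨ x) ↔ x) → x = 1 → N = N
x ↔ (((x ∨ x) ↔ x) → x) = N ↔ N = 1
They differ because Kleene's strong three-valued logic K3 and Łukasiewicz Ł3 treat N differently under implication.

N; 1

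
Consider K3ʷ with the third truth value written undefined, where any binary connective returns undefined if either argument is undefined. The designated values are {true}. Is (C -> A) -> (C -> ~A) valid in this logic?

Countermodel: C=true, A=true gives false, which is not designated.

No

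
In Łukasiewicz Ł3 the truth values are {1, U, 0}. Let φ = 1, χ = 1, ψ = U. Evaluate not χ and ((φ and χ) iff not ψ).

0

not χ = not 1 = 0
φ and χ = 1 and 1 = 1
not ψ = not U = U
(φ and χ) iff not ψ = 1 iff U = U
not χ and ((φ and χ) iff not ψ) = 0 and U = 0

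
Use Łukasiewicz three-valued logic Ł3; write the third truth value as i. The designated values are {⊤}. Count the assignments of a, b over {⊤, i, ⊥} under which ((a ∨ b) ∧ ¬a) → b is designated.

Of the 9 assignments, 8 give a value in {⊤}.

8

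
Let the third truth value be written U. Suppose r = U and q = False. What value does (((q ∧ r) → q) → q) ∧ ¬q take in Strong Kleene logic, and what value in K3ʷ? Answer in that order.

False; U

In Strong Kleene logic: q ∧ r = False ∧ U = False
(q ∧ r) → q = False → False = True
((q ∧ r) → q) → q = True → False = False
¬q = ¬False = True
(((q ∧ r) → q) → q) ∧ ¬q = False ∧ True = False
In K3ʷ: q ∧ r = False ∧ U = U
(q ∧ r) → q = U → False = U
((q ∧ r) → q) → q = U → False = U
¬q = ¬False = True
(((q ∧ r) → q) → q) ∧ ¬q = U ∧ True = U
They differ because Strong Kleene logic and K3ʷ treat U differently under the binary connectives.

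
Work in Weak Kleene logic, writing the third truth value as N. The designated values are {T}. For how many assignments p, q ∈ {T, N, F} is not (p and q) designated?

Designated under: (p=T, q=F); (p=F, q=T); (p=F, q=F).

3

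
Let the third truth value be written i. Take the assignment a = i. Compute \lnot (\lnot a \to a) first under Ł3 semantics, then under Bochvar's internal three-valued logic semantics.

False; i

In Ł3: \lnot a = \lnot i = i
\lnot a \to a = i \to i = True  [min(1, 1−½+½)]
\lnot (\lnot a \to a) = \lnot True = False
In Bochvar's internal three-valued logic: \lnot a = \lnot i = i
\lnot a \to a = i \to i = i
\lnot (\lnot a \to a) = \lnot i = i
They differ because Ł3 and Bochvar's internal three-valued logic treat i differently under the binary connectives.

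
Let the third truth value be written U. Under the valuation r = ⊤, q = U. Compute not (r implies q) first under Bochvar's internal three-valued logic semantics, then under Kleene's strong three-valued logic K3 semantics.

In Bochvar's internal three-valued logic: r implies q = ⊤ implies U = U  [any arg is the third value ⇒ result is the third value]
not (r implies q) = not U = U
In Kleene's strong three-valued logic K3: r implies q = ⊤ implies U = U  [not ⊤ or U]
not (r implies q) = not U = U

U; U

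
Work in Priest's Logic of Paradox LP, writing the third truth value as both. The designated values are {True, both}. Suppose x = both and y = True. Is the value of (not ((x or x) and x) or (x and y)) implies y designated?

x or x = both or both = both
(x or x) and x = both and both = both
not ((x or x) and x) = not both = both
x and y = both and True = both
not ((x or x) and x) or (x and y) = both or both = both
(not ((x or x) and x) or (x and y)) implies y = both implies True = True  [not both or True]
True ∈ {True, both}.

Yes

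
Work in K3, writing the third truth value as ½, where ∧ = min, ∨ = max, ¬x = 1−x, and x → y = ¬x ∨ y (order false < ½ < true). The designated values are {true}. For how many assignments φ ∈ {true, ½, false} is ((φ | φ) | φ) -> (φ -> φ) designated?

2

φ=true: true ✓
φ=½: ½ ·
φ=false: true ✓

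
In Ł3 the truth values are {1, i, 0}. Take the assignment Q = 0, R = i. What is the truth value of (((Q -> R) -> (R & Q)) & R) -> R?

Q -> R = 0 -> i = 1  [min(1, 1−0+½)]
R & Q = i & 0 = 0
(Q -> R) -> (R & Q) = 1 -> 0 = 0
((Q -> R) -> (R & Q)) & R = 0 & i = 0
(((Q -> R) -> (R & Q)) & R) -> R = 0 -> i = 1

1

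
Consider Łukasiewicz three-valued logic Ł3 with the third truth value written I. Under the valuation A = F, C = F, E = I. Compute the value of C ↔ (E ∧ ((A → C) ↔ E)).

I

A → C = F → F = T
(A → C) ↔ E = T ↔ I = I  [1 − |1−½|]
E ∧ ((A → C) ↔ E) = I ∧ I = I
C ↔ (E ∧ ((A → C) ↔ E)) = F ↔ I = I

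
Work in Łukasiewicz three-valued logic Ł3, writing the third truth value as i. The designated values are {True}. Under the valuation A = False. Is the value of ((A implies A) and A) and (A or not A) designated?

No

A implies A = False implies False = True
(A implies A) and A = True and False = False
not A = not False = True
A or not A = False or True = True
((A implies A) and A) and (A or not A) = False and True = False
False ∉ {True}.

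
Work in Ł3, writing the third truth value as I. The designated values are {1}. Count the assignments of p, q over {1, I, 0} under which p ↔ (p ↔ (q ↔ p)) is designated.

Designated under: (p=1, q=1); (p=I, q=I); (p=0, q=0).

3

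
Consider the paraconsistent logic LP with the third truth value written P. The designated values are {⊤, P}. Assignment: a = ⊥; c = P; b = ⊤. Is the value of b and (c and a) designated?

No

c and a = P and ⊥ = ⊥
b and (c and a) = ⊤ and ⊥ = ⊥
⊥ ∉ {⊤, P}.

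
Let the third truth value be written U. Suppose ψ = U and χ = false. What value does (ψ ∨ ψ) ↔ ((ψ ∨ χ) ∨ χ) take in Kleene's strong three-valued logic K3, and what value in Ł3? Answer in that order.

In Kleene's strong three-valued logic K3: ψ ∨ ψ = U ∨ U = U
ψ ∨ χ = U ∨ false = U
(ψ ∨ χ) ∨ χ = U ∨ false = U
(ψ ∨ ψ) ↔ ((ψ ∨ χ) ∨ χ) = U ↔ U = U
In Ł3: ψ ∨ ψ = U ∨ U = U
ψ ∨ χ = U ∨ false = U
(ψ ∨ χ) ∨ χ = U ∨ false = U
(ψ ∨ ψ) ↔ ((ψ ∨ χ) ∨ χ) = U ↔ U = true
They differ because Kleene's strong three-valued logic K3 and Ł3 treat U differently under implication.

U; true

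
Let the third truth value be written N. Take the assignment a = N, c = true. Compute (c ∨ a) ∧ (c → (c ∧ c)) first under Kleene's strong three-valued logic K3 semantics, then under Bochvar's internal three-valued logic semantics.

In Kleene's strong three-valued logic K3: c ∨ a = true ∨ N = true
c ∧ c = true ∧ true = true
c → (c ∧ c) = true → true = true
(c ∨ a) ∧ (c → (c ∧ c)) = true ∧ true = true
In Bochvar's internal three-valued logic: c ∨ a = true ∨ N = N
c ∧ c = true ∧ true = true
c → (c ∧ c) = true → true = true
(c ∨ a) ∧ (c → (c ∧ c)) = N ∧ true = N
They differ because Kleene's strong three-valued logic K3 and Bochvar's internal three-valued logic treat N differently under the binary connectives.

true; N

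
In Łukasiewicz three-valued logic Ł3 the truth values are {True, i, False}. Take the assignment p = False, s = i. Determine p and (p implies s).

p implies s = False implies i = True  [min(1, 1−0+½)]
p and (p implies s) = False and True = False

False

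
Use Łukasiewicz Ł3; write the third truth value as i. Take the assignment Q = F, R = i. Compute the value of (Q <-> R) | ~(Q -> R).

i

Q <-> R = F <-> i = i
Q -> R = F -> i = T
~(Q -> R) = ~T = F
(Q <-> R) | ~(Q -> R) = i | F = i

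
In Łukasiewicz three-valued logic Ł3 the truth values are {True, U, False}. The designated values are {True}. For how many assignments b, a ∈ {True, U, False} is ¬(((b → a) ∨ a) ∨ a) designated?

1

Designated under: (b=True, a=False).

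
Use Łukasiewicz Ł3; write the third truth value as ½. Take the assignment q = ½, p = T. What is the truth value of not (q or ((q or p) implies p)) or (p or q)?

T

q or p = ½ or T = T
(q or p) implies p = T implies T = T
q or ((q or p) implies p) = ½ or T = T
not (q or ((q or p) implies p)) = not T = F
p or q = T or ½ = T
not (q or ((q or p) implies p)) or (p or q) = F or T = T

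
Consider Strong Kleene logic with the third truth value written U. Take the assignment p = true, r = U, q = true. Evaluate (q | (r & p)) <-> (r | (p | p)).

true

r & p = U & true = U
q | (r & p) = true | U = true
p | p = true | true = true
r | (p | p) = U | true = true
(q | (r & p)) <-> (r | (p | p)) = true <-> true = true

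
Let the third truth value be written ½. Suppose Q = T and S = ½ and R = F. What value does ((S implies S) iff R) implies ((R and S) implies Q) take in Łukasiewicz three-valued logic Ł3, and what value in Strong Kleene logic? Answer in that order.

In Łukasiewicz three-valued logic Ł3: S implies S = ½ implies ½ = T
(S implies S) iff R = T iff F = F
R and S = F and ½ = F
(R and S) implies Q = F implies T = T
((S implies S) iff R) implies ((R and S) implies Q) = F implies T = T
In Strong Kleene logic: S implies S = ½ implies ½ = ½  [not ½ or ½]
(S implies S) iff R = ½ iff F = ½
R and S = F and ½ = F
(R and S) implies Q = F implies T = T
((S implies S) iff R) implies ((R and S) implies Q) = ½ implies T = T

T; T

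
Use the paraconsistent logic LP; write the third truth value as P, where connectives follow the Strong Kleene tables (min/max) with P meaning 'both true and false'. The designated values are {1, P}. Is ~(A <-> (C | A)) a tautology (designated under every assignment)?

Countermodel: A=1, C=1 gives 0, which is not designated.

No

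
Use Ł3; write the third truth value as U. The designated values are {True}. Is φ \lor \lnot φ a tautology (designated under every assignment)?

No

Countermodel: φ=U gives U, which is not designated.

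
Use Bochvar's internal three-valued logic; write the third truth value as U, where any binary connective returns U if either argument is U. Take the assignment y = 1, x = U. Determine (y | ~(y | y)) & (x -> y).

U

y | y = 1 | 1 = 1
~(y | y) = ~1 = 0
y | ~(y | y) = 1 | 0 = 1
x -> y = U -> 1 = U
(y | ~(y | y)) & (x -> y) = 1 & U = U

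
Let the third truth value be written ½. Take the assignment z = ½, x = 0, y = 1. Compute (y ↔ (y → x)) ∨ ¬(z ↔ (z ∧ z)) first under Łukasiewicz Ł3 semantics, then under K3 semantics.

0; ½

In Łukasiewicz Ł3: y → x = 1 → 0 = 0
y ↔ (y → x) = 1 ↔ 0 = 0
z ∧ z = ½ ∧ ½ = ½
z ↔ (z ∧ z) = ½ ↔ ½ = 1
¬(z ↔ (z ∧ z)) = ¬1 = 0
(y ↔ (y → x)) ∨ ¬(z ↔ (z ∧ z)) = 0 ∨ 0 = 0
In K3: y → x = 1 → 0 = 0
y ↔ (y → x) = 1 ↔ 0 = 0
z ∧ z = ½ ∧ ½ = ½
z ↔ (z ∧ z) = ½ ↔ ½ = ½
¬(z ↔ (z ∧ z)) = ¬½ = ½
(y ↔ (y → x)) ∨ ¬(z ↔ (z ∧ z)) = 0 ∨ ½ = ½
They differ because Łukasiewicz Ł3 and K3 treat ½ differently under implication.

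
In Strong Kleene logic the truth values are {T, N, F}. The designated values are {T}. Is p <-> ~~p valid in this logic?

Countermodel: p=N gives N, which is not designated.

No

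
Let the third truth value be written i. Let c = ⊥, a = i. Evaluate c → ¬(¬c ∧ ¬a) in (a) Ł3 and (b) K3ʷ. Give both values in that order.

⊤; i

In Ł3: ¬c = ¬⊥ = ⊤
¬a = ¬i = i
¬c ∧ ¬a = ⊤ ∧ i = i
¬(¬c ∧ ¬a) = ¬i = i
c → ¬(¬c ∧ ¬a) = ⊥ → i = ⊤
In K3ʷ: ¬c = ¬⊥ = ⊤
¬a = ¬i = i
¬c ∧ ¬a = ⊤ ∧ i = i
¬(¬c ∧ ¬a) = ¬i = i
c → ¬(¬c ∧ ¬a) = ⊥ → i = i  [any arg is the third value ⇒ result is the third value]
They differ because Ł3 and K3ʷ treat i differently under the binary connectives.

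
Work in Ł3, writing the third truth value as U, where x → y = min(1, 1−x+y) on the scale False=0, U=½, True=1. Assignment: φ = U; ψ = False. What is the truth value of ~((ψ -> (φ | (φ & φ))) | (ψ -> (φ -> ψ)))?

φ & φ = U & U = U
φ | (φ & φ) = U | U = U
ψ -> (φ | (φ & φ)) = False -> U = True  [min(1, 1−0+½)]
φ -> ψ = U -> False = U
ψ -> (φ -> ψ) = False -> U = True
(ψ -> (φ | (φ & φ))) | (ψ -> (φ -> ψ)) = True | True = True
~((ψ -> (φ | (φ & φ))) | (ψ -> (φ -> ψ))) = ~True = False

False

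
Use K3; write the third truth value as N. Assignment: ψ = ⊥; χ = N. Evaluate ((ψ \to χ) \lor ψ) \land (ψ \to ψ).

ψ \to χ = ⊥ \to N = ⊤  [\lnot ⊥ \lor N]
(ψ \to χ) \lor ψ = ⊤ \lor ⊥ = ⊤
ψ \to ψ = ⊥ \to ⊥ = ⊤
((ψ \to χ) \lor ψ) \land (ψ \to ψ) = ⊤ \land ⊤ = ⊤

⊤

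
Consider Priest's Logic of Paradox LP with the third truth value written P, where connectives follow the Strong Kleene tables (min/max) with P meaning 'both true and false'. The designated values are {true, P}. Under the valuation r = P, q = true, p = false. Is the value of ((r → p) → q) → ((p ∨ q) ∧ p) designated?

r → p = P → false = P
(r → p) → q = P → true = true
p ∨ q = false ∨ true = true
(p ∨ q) ∧ p = true ∧ false = false
((r → p) → q) → ((p ∨ q) ∧ p) = true → false = false
false ∉ {true, P}.

No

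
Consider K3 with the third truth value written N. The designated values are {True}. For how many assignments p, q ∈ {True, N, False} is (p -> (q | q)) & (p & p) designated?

Designated under: (p=True, q=True).

1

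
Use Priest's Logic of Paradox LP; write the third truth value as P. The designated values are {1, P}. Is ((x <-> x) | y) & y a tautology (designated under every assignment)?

Countermodel: x=1, y=0 gives 0, which is not designated.

No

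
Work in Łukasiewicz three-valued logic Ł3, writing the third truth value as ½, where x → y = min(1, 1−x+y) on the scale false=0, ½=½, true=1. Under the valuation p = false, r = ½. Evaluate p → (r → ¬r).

true

¬r = ¬½ = ½
r → ¬r = ½ → ½ = true  [min(1, 1−½+½)]
p → (r → ¬r) = false → true = true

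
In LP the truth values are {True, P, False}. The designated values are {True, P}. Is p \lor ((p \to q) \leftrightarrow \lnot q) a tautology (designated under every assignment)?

Countermodel: p=False, q=True gives False, which is not designated.

No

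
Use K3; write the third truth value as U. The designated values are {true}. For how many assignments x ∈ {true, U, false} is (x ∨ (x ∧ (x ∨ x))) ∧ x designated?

x=true: true ✓
x=U: U ·
x=false: false ·

1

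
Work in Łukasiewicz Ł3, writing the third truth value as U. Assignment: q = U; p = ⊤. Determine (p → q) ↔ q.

p → q = ⊤ → U = U  [min(1, 1−1+½)]
(p → q) ↔ q = U ↔ U = ⊤

⊤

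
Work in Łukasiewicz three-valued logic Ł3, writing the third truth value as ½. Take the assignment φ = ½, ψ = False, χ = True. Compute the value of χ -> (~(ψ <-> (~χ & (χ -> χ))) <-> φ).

~χ = ~True = False
χ -> χ = True -> True = True
~χ & (χ -> χ) = False & True = False
ψ <-> (~χ & (χ -> χ)) = False <-> False = True
~(ψ <-> (~χ & (χ -> χ))) = ~True = False
~(ψ <-> (~χ & (χ -> χ))) <-> φ = False <-> ½ = ½
χ -> (~(ψ <-> (~χ & (χ -> χ))) <-> φ) = True -> ½ = ½

½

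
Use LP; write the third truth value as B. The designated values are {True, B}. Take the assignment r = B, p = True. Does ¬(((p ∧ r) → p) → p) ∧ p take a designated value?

No

p ∧ r = True ∧ B = B
(p ∧ r) → p = B → True = True  [¬B ∨ True]
((p ∧ r) → p) → p = True → True = True
¬(((p ∧ r) → p) → p) = ¬True = False
¬(((p ∧ r) → p) → p) ∧ p = False ∧ True = False
False ∉ {True, B}.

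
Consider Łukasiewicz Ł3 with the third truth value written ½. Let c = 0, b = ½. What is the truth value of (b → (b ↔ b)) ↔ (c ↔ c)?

1

b ↔ b = ½ ↔ ½ = 1  [1 − |½−½|]
b → (b ↔ b) = ½ → 1 = 1
c ↔ c = 0 ↔ 0 = 1
(b → (b ↔ b)) ↔ (c ↔ c) = 1 ↔ 1 = 1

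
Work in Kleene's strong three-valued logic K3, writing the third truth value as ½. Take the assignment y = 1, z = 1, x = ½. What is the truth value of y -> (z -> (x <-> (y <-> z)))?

y <-> z = 1 <-> 1 = 1
x <-> (y <-> z) = ½ <-> 1 = ½
z -> (x <-> (y <-> z)) = 1 -> ½ = ½  [~1 | ½]
y -> (z -> (x <-> (y <-> z))) = 1 -> ½ = ½

½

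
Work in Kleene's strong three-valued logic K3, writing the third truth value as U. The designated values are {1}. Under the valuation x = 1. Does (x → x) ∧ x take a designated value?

Yes

x → x = 1 → 1 = 1
(x → x) ∧ x = 1 ∧ 1 = 1
1 ∈ {1}.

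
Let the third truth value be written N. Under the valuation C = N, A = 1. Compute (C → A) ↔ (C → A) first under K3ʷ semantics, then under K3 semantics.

N; 1

In K3ʷ: C → A = N → 1 = N  [any arg is the third value ⇒ result is the third value]
C → A = N → 1 = N
(C → A) ↔ (C → A) = N ↔ N = N
In K3: C → A = N → 1 = 1
C → A = N → 1 = 1
(C → A) ↔ (C → A) = 1 ↔ 1 = 1
They differ because K3ʷ and K3 treat N differently under the binary connectives.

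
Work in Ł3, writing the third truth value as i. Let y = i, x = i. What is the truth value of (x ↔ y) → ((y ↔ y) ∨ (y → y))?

x ↔ y = i ↔ i = true  [1 − |½−½|]
y ↔ y = i ↔ i = true
y → y = i → i = true
(y ↔ y) ∨ (y → y) = true ∨ true = true
(x ↔ y) → ((y ↔ y) ∨ (y → y)) = true → true = true

true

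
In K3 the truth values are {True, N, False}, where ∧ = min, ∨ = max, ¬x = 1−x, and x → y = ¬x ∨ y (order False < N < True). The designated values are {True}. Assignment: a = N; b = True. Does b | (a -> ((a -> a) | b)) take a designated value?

a -> a = N -> N = N  [~N | N]
(a -> a) | b = N | True = True
a -> ((a -> a) | b) = N -> True = True
b | (a -> ((a -> a) | b)) = True | True = True
True ∈ {True}.

Yes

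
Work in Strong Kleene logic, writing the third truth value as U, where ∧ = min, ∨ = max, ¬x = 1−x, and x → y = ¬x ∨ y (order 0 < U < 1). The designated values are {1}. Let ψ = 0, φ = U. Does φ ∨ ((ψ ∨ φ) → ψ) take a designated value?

No

ψ ∨ φ = 0 ∨ U = U
(ψ ∨ φ) → ψ = U → 0 = U  [¬U ∨ 0]
φ ∨ ((ψ ∨ φ) → ψ) = U ∨ U = U
U ∉ {1}.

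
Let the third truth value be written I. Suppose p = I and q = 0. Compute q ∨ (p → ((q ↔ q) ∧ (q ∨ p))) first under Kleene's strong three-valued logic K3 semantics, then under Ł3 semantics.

In Kleene's strong three-valued logic K3: q ↔ q = 0 ↔ 0 = 1
q ∨ p = 0 ∨ I = I
(q ↔ q) ∧ (q ∨ p) = 1 ∧ I = I
p → ((q ↔ q) ∧ (q ∨ p)) = I → I = I
q ∨ (p → ((q ↔ q) ∧ (q ∨ p))) = 0 ∨ I = I
In Ł3: q ↔ q = 0 ↔ 0 = 1
q ∨ p = 0 ∨ I = I
(q ↔ q) ∧ (q ∨ p) = 1 ∧ I = I
p → ((q ↔ q) ∧ (q ∨ p)) = I → I = 1  [min(1, 1−½+½)]
q ∨ (p → ((q ↔ q) ∧ (q ∨ p))) = 0 ∨ 1 = 1
They differ because Kleene's strong three-valued logic K3 and Ł3 treat I differently under implication.

I; 1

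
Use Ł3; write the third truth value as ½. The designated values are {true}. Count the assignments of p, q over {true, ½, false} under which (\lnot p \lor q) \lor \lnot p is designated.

Of the 9 assignments, 5 give a value in {true}.

5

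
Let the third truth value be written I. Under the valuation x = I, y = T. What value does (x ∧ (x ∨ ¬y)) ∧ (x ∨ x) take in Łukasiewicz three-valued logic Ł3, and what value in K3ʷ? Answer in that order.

I; I

In Łukasiewicz three-valued logic Ł3: ¬y = ¬T = F
x ∨ ¬y = I ∨ F = I
x ∧ (x ∨ ¬y) = I ∧ I = I
x ∨ x = I ∨ I = I
(x ∧ (x ∨ ¬y)) ∧ (x ∨ x) = I ∧ I = I
In K3ʷ: ¬y = ¬T = F
x ∨ ¬y = I ∨ F = I
x ∧ (x ∨ ¬y) = I ∧ I = I
x ∨ x = I ∨ I = I
(x ∧ (x ∨ ¬y)) ∧ (x ∨ x) = I ∧ I = I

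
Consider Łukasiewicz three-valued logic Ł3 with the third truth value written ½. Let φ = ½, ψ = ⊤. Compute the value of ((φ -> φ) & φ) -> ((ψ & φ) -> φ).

⊤

φ -> φ = ½ -> ½ = ⊤  [min(1, 1−½+½)]
(φ -> φ) & φ = ⊤ & ½ = ½
ψ & φ = ⊤ & ½ = ½
(ψ & φ) -> φ = ½ -> ½ = ⊤
((φ -> φ) & φ) -> ((ψ & φ) -> φ) = ½ -> ⊤ = ⊤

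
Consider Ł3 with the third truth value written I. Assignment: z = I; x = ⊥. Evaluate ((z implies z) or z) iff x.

⊥

z implies z = I implies I = ⊤  [min(1, 1−½+½)]
(z implies z) or z = ⊤ or I = ⊤
((z implies z) or z) iff x = ⊤ iff ⊥ = ⊥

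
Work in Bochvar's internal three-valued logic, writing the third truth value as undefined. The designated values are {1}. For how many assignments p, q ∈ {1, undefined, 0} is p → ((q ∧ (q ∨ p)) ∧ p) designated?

Designated under: (p=1, q=1); (p=0, q=1); (p=0, q=0).

3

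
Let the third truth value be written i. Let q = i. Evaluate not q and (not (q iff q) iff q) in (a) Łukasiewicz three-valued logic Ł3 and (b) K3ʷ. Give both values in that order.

In Łukasiewicz three-valued logic Ł3: not q = not i = i
q iff q = i iff i = T
not (q iff q) = not T = F
not (q iff q) iff q = F iff i = i
not q and (not (q iff q) iff q) = i and i = i
In K3ʷ: not q = not i = i
q iff q = i iff i = i
not (q iff q) = not i = i
not (q iff q) iff q = i iff i = i
not q and (not (q iff q) iff q) = i and i = i

i; i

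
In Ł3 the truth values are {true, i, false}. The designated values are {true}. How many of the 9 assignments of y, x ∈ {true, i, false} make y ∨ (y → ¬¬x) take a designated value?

8

Of the 9 assignments, 8 give a value in {true}.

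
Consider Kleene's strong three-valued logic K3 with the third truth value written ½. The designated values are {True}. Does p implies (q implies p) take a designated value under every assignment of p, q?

No

Countermodel: p=½, q=True gives ½, which is not designated.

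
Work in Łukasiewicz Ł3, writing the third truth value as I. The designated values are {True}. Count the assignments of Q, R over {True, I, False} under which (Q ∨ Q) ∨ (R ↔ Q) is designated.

Of the 9 assignments, 5 give a value in {True}.

5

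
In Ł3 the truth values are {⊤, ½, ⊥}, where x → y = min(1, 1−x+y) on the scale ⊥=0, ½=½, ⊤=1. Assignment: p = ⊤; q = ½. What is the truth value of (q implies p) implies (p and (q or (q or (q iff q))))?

q implies p = ½ implies ⊤ = ⊤
q iff q = ½ iff ½ = ⊤
q or (q iff q) = ½ or ⊤ = ⊤
q or (q or (q iff q)) = ½ or ⊤ = ⊤
p and (q or (q or (q iff q))) = ⊤ and ⊤ = ⊤
(q implies p) implies (p and (q or (q or (q iff q)))) = ⊤ implies ⊤ = ⊤

⊤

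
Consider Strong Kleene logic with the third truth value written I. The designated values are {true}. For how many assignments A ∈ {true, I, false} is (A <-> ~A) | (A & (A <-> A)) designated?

1

A=true: true ✓
A=I: I ·
A=false: false ·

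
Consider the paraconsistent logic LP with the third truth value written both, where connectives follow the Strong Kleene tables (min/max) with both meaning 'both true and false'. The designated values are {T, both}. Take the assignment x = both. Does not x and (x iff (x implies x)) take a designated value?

Yes

not x = not both = both
x implies x = both implies both = both  [not both or both]
x iff (x implies x) = both iff both = both
not x and (x iff (x implies x)) = both and both = both
both ∈ {T, both}.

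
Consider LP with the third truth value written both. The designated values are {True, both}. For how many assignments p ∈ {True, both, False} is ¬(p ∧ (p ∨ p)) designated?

2

p=True: False ·
p=both: both ✓
p=False: True ✓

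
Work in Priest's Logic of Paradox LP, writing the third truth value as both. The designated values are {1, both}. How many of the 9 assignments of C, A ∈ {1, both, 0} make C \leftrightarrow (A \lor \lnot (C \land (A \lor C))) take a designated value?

5

Of the 9 assignments, 5 give a value in {1, both}.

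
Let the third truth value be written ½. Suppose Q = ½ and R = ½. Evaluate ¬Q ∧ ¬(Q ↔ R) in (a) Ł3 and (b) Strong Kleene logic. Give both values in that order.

⊥; ½

In Ł3: ¬Q = ¬½ = ½
Q ↔ R = ½ ↔ ½ = ⊤
¬(Q ↔ R) = ¬⊤ = ⊥
¬Q ∧ ¬(Q ↔ R) = ½ ∧ ⊥ = ⊥
In Strong Kleene logic: ¬Q = ¬½ = ½
Q ↔ R = ½ ↔ ½ = ½
¬(Q ↔ R) = ¬½ = ½
¬Q ∧ ¬(Q ↔ R) = ½ ∧ ½ = ½
They differ because Ł3 and Strong Kleene logic treat ½ differently under implication.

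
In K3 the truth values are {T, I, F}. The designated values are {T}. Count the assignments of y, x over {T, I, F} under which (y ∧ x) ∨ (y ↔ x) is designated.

Designated under: (y=T, x=T); (y=F, x=F).

2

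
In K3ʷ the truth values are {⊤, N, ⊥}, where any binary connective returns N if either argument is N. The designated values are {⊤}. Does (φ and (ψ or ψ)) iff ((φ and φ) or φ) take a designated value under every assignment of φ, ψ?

No

Countermodel: φ=⊤, ψ=N gives N, which is not designated.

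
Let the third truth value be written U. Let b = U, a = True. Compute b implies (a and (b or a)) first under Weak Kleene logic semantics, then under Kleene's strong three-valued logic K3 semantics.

U; True

In Weak Kleene logic: b or a = U or True = U
a and (b or a) = True and U = U
b implies (a and (b or a)) = U implies U = U  [any arg is the third value ⇒ result is the third value]
In Kleene's strong three-valued logic K3: b or a = U or True = True
a and (b or a) = True and True = True
b implies (a and (b or a)) = U implies True = True  [not U or True]
They differ because Weak Kleene logic and Kleene's strong three-valued logic K3 treat U differently under the binary connectives.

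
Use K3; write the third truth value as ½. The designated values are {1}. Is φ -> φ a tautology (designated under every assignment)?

Countermodel: φ=½ gives ½, which is not designated.

No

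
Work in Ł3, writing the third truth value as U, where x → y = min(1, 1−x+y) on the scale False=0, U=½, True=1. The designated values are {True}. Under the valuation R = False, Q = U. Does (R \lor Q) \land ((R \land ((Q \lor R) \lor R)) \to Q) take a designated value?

No

R \lor Q = False \lor U = U
Q \lor R = U \lor False = U
(Q \lor R) \lor R = U \lor False = U
R \land ((Q \lor R) \lor R) = False \land U = False
(R \land ((Q \lor R) \lor R)) \to Q = False \to U = True  [min(1, 1−0+½)]
(R \lor Q) \land ((R \land ((Q \lor R) \lor R)) \to Q) = U \land True = U
U ∉ {True}.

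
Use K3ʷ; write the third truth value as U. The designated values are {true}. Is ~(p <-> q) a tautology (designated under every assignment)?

Countermodel: p=true, q=true gives false, which is not designated.

No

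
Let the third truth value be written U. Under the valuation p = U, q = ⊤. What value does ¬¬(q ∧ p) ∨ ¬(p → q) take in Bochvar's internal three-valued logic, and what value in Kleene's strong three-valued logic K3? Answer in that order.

U; U

In Bochvar's internal three-valued logic: q ∧ p = ⊤ ∧ U = U
¬(q ∧ p) = ¬U = U
¬¬(q ∧ p) = ¬U = U
p → q = U → ⊤ = U  [any arg is the third value ⇒ result is the third value]
¬(p → q) = ¬U = U
¬¬(q ∧ p) ∨ ¬(p → q) = U ∨ U = U
In Kleene's strong three-valued logic K3: q ∧ p = ⊤ ∧ U = U
¬(q ∧ p) = ¬U = U
¬¬(q ∧ p) = ¬U = U
p → q = U → ⊤ = ⊤  [¬U ∨ ⊤]
¬(p → q) = ¬⊤ = ⊥
¬¬(q ∧ p) ∨ ¬(p → q) = U ∨ ⊥ = U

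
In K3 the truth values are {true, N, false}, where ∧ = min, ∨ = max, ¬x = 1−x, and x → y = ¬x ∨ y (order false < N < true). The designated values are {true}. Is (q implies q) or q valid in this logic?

No

Countermodel: q=N gives N, which is not designated.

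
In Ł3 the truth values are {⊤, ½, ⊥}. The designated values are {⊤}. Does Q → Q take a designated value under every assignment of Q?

Every assignment of Q over {⊤, ½, ⊥} gives a value in {⊤}.
In particular, with Q=½: Q → Q = ⊤.

Yes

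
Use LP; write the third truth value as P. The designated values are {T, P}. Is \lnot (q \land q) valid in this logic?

No

Countermodel: q=T gives F, which is not designated.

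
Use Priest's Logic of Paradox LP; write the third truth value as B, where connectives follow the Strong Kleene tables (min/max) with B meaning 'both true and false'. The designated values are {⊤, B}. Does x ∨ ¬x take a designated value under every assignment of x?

Yes

Every assignment of x over {⊤, B, ⊥} gives a value in {⊤, B}.
In particular, with x=B: x ∨ ¬x = B.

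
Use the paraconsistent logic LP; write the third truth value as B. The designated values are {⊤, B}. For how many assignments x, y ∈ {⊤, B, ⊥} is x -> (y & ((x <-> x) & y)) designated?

Of the 9 assignments, 8 give a value in {⊤, B}.

8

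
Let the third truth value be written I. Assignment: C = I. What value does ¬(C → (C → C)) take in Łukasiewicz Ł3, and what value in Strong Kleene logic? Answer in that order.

In Łukasiewicz Ł3: C → C = I → I = True
C → (C → C) = I → True = True
¬(C → (C → C)) = ¬True = False
In Strong Kleene logic: C → C = I → I = I
C → (C → C) = I → I = I
¬(C → (C → C)) = ¬I = I
They differ because Łukasiewicz Ł3 and Strong Kleene logic treat I differently under implication.

False; I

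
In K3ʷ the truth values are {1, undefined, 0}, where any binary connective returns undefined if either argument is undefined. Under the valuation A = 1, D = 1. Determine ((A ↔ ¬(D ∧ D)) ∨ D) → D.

D ∧ D = 1 ∧ 1 = 1
¬(D ∧ D) = ¬1 = 0
A ↔ ¬(D ∧ D) = 1 ↔ 0 = 0
(A ↔ ¬(D ∧ D)) ∨ D = 0 ∨ 1 = 1
((A ↔ ¬(D ∧ D)) ∨ D) → D = 1 → 1 = 1

1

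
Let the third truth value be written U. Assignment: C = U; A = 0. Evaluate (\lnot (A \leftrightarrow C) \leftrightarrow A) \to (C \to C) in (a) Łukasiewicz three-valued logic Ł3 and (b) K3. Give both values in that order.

In Łukasiewicz three-valued logic Ł3: A \leftrightarrow C = 0 \leftrightarrow U = U  [1 − |0−½|]
\lnot (A \leftrightarrow C) = \lnot U = U
\lnot (A \leftrightarrow C) \leftrightarrow A = U \leftrightarrow 0 = U
C \to C = U \to U = 1
(\lnot (A \leftrightarrow C) \leftrightarrow A) \to (C \to C) = U \to 1 = 1
In K3: A \leftrightarrow C = 0 \leftrightarrow U = U
\lnot (A \leftrightarrow C) = \lnot U = U
\lnot (A \leftrightarrow C) \leftrightarrow A = U \leftrightarrow 0 = U
C \to C = U \to U = U  [\lnot U \lor U]
(\lnot (A \leftrightarrow C) \leftrightarrow A) \to (C \to C) = U \to U = U
They differ because Łukasiewicz three-valued logic Ł3 and K3 treat U differently under implication.

1; U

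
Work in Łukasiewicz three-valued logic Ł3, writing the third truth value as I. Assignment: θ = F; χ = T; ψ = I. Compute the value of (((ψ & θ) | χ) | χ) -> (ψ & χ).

ψ & θ = I & F = F
(ψ & θ) | χ = F | T = T
((ψ & θ) | χ) | χ = T | T = T
ψ & χ = I & T = I
(((ψ & θ) | χ) | χ) -> (ψ & χ) = T -> I = I  [min(1, 1−1+½)]

I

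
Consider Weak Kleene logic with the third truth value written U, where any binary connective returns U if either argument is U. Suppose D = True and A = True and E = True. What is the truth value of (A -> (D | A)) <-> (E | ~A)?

True

D | A = True | True = True
A -> (D | A) = True -> True = True
~A = ~True = False
E | ~A = True | False = True
(A -> (D | A)) <-> (E | ~A) = True <-> True = True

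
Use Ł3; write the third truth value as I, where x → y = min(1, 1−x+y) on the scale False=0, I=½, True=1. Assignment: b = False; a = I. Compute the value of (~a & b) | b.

~a = ~I = I
~a & b = I & False = False
(~a & b) | b = False | False = False

False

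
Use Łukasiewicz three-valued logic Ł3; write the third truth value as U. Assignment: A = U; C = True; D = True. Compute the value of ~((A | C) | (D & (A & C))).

A | C = U | True = True
A & C = U & True = U
D & (A & C) = True & U = U
(A | C) | (D & (A & C)) = True | U = True
~((A | C) | (D & (A & C))) = ~True = False

False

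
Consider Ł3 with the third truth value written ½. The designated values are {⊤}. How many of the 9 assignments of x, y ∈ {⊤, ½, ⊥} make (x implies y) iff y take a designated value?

Of the 9 assignments, 5 give a value in {⊤}.

5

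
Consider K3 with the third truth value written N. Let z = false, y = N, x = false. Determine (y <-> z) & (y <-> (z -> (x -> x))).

y <-> z = N <-> false = N
x -> x = false -> false = true
z -> (x -> x) = false -> true = true
y <-> (z -> (x -> x)) = N <-> true = N
(y <-> z) & (y <-> (z -> (x -> x))) = N & N = N

N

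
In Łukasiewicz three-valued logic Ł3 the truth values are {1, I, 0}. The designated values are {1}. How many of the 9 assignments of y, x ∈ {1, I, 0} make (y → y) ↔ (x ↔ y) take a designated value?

Designated under: (y=1, x=1); (y=I, x=I); (y=0, x=0).

3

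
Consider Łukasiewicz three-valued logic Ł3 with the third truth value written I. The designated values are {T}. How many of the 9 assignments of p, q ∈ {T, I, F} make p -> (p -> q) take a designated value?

7

Of the 9 assignments, 7 give a value in {T}.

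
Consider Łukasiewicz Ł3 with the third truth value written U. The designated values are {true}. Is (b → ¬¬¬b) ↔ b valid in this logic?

No

Countermodel: b=true gives false, which is not designated.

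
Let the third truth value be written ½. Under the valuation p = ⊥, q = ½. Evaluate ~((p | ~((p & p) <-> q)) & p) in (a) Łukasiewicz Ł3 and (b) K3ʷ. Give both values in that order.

In Łukasiewicz Ł3: p & p = ⊥ & ⊥ = ⊥
(p & p) <-> q = ⊥ <-> ½ = ½
~((p & p) <-> q) = ~½ = ½
p | ~((p & p) <-> q) = ⊥ | ½ = ½
(p | ~((p & p) <-> q)) & p = ½ & ⊥ = ⊥
~((p | ~((p & p) <-> q)) & p) = ~⊥ = ⊤
In K3ʷ: p & p = ⊥ & ⊥ = ⊥
(p & p) <-> q = ⊥ <-> ½ = ½
~((p & p) <-> q) = ~½ = ½
p | ~((p & p) <-> q) = ⊥ | ½ = ½
(p | ~((p & p) <-> q)) & p = ½ & ⊥ = ½
~((p | ~((p & p) <-> q)) & p) = ~½ = ½
They differ because Łukasiewicz Ł3 and K3ʷ treat ½ differently under the binary connectives.

⊤; ½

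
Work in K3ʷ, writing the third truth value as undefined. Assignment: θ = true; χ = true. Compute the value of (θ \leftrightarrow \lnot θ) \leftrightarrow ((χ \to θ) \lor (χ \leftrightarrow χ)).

\lnot θ = \lnot true = false
θ \leftrightarrow \lnot θ = true \leftrightarrow false = false
χ \to θ = true \to true = true
χ \leftrightarrow χ = true \leftrightarrow true = true
(χ \to θ) \lor (χ \leftrightarrow χ) = true \lor true = true
(θ \leftrightarrow \lnot θ) \leftrightarrow ((χ \to θ) \lor (χ \leftrightarrow χ)) = false \leftrightarrow true = false

false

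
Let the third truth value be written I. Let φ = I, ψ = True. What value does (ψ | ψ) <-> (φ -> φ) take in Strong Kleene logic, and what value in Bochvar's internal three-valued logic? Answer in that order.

In Strong Kleene logic: ψ | ψ = True | True = True
φ -> φ = I -> I = I  [~I | I]
(ψ | ψ) <-> (φ -> φ) = True <-> I = I
In Bochvar's internal three-valued logic: ψ | ψ = True | True = True
φ -> φ = I -> I = I  [any arg is the third value ⇒ result is the third value]
(ψ | ψ) <-> (φ -> φ) = True <-> I = I

I; I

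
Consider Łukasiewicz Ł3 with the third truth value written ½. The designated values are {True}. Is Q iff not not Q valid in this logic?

Yes

Every assignment of Q over {True, ½, False} gives a value in {True}.
In particular, with Q=½: Q iff not not Q = True.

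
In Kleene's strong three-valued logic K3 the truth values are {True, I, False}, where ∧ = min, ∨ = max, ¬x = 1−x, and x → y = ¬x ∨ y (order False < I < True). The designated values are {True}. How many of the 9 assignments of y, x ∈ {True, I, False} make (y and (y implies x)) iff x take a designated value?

Designated under: (y=True, x=True); (y=True, x=False); (y=False, x=False).

3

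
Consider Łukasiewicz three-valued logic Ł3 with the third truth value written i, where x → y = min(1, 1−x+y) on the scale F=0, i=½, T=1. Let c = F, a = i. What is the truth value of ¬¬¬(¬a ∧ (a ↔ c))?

¬a = ¬i = i
a ↔ c = i ↔ F = i  [1 − |½−0|]
¬a ∧ (a ↔ c) = i ∧ i = i
¬(¬a ∧ (a ↔ c)) = ¬i = i
¬¬(¬a ∧ (a ↔ c)) = ¬i = i
¬¬¬(¬a ∧ (a ↔ c)) = ¬i = i

i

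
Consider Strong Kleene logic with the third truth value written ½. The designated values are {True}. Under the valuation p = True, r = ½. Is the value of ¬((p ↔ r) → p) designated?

No

p ↔ r = True ↔ ½ = ½
(p ↔ r) → p = ½ → True = True  [¬½ ∨ True]
¬((p ↔ r) → p) = ¬True = False
False ∉ {True}.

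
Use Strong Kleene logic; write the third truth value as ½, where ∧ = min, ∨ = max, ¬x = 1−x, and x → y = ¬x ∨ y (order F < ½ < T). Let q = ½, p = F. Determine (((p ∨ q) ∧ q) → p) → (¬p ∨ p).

p ∨ q = F ∨ ½ = ½
(p ∨ q) ∧ q = ½ ∧ ½ = ½
((p ∨ q) ∧ q) → p = ½ → F = ½  [¬½ ∨ F]
¬p = ¬F = T
¬p ∨ p = T ∨ F = T
(((p ∨ q) ∧ q) → p) → (¬p ∨ p) = ½ → T = T

T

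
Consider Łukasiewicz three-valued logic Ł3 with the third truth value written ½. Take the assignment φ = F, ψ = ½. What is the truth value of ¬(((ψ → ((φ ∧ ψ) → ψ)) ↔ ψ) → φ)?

φ ∧ ψ = F ∧ ½ = F
(φ ∧ ψ) → ψ = F → ½ = T  [min(1, 1−0+½)]
ψ → ((φ ∧ ψ) → ψ) = ½ → T = T
(ψ → ((φ ∧ ψ) → ψ)) ↔ ψ = T ↔ ½ = ½
((ψ → ((φ ∧ ψ) → ψ)) ↔ ψ) → φ = ½ → F = ½
¬(((ψ → ((φ ∧ ψ) → ψ)) ↔ ψ) → φ) = ¬½ = ½

½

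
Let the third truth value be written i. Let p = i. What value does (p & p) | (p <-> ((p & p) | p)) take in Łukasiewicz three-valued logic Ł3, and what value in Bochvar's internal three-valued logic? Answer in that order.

1; i

In Łukasiewicz three-valued logic Ł3: p & p = i & i = i
p & p = i & i = i
(p & p) | p = i | i = i
p <-> ((p & p) | p) = i <-> i = 1  [1 − |½−½|]
(p & p) | (p <-> ((p & p) | p)) = i | 1 = 1
In Bochvar's internal three-valued logic: p & p = i & i = i
p & p = i & i = i
(p & p) | p = i | i = i
p <-> ((p & p) | p) = i <-> i = i
(p & p) | (p <-> ((p & p) | p)) = i | i = i
They differ because Łukasiewicz three-valued logic Ł3 and Bochvar's internal three-valued logic treat i differently under the binary connectives.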